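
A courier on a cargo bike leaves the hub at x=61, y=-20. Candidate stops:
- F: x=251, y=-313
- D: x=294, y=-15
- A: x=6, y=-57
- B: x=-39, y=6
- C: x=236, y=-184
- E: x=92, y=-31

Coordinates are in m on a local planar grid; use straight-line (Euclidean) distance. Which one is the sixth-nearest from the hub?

Distances from the hub (x=61, y=-20):
E: 32.9 m
A: 66.3 m
B: 103.3 m
D: 233.1 m
C: 239.8 m
F: 349.2 m
The sixth-nearest is F at 349.2 m.

F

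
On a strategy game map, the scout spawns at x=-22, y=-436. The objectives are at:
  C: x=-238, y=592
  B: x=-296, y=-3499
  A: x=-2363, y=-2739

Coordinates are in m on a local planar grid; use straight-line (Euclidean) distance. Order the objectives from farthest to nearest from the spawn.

Distance from the spawn at x=-22, y=-436 to each:
A x=-2363, y=-2739: 3283.9 m
B x=-296, y=-3499: 3075.2 m
C x=-238, y=592: 1050.4 m

A, B, C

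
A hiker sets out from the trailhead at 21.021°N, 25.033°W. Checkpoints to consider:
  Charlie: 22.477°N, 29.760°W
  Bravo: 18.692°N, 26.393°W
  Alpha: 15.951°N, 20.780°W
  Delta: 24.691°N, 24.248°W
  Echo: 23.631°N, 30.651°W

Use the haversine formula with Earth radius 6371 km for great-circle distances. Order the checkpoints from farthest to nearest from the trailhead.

Alpha, Echo, Charlie, Delta, Bravo

Distances from the trailhead:
Alpha 15.951°N, 20.780°W: 720.3 km
Echo 23.631°N, 30.651°W: 646.6 km
Charlie 22.477°N, 29.760°W: 514.3 km
Delta 24.691°N, 24.248°W: 415.9 km
Bravo 18.692°N, 26.393°W: 295.5 km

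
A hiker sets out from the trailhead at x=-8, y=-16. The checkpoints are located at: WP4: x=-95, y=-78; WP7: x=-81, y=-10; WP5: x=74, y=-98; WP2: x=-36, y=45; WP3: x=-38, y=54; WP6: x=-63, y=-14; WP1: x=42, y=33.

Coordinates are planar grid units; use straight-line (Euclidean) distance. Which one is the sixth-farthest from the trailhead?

Distances from the trailhead (x=-8, y=-16):
WP5: 116.0
WP4: 106.8
WP3: 76.2
WP7: 73.2
WP1: 70.0
WP2: 67.1
WP6: 55.0
The sixth-farthest is WP2 at 67.1.

WP2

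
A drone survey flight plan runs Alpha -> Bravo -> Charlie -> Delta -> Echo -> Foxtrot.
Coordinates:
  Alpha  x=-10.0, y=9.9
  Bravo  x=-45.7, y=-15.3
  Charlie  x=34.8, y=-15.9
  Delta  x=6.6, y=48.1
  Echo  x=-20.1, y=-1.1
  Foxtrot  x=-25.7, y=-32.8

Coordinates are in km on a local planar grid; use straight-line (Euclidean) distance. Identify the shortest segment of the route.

Leg distances:
Alpha→Bravo: 43.7 km
Bravo→Charlie: 80.5 km
Charlie→Delta: 69.9 km
Delta→Echo: 56.0 km
Echo→Foxtrot: 32.2 km
The shortest leg is Echo–Foxtrot at 32.2 km.

Echo–Foxtrot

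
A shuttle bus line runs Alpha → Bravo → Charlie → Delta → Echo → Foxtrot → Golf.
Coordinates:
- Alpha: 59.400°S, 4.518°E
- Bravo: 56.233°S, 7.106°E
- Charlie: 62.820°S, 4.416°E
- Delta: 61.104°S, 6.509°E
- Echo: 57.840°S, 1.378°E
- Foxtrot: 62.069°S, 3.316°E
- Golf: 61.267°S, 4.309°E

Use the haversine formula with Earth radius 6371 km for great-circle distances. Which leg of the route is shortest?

Foxtrot–Golf

Leg distances:
Alpha→Bravo: 384.0 km
Bravo→Charlie: 747.8 km
Charlie→Delta: 219.9 km
Delta→Echo: 464.2 km
Echo→Foxtrot: 482.4 km
Foxtrot→Golf: 103.4 km
The shortest leg is Foxtrot–Golf at 103.4 km.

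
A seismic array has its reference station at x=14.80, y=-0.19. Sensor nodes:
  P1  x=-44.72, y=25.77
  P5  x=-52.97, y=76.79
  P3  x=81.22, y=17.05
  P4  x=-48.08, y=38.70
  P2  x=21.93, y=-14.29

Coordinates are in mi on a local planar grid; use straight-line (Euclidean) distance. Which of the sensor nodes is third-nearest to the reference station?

Distances from the reference station (x=14.80, y=-0.19):
P2: 15.8 mi
P1: 64.9 mi
P3: 68.6 mi
P4: 73.9 mi
P5: 102.6 mi
The third-nearest is P3 at 68.6 mi.

P3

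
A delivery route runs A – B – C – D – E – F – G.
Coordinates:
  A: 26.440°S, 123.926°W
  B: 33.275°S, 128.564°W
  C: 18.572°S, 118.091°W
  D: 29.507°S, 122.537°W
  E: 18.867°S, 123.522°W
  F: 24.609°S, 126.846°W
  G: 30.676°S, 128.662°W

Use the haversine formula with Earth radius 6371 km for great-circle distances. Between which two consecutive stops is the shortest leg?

Leg distances:
A→B: 881.6 km
B→C: 1938.8 km
C→D: 1296.6 km
D→E: 1187.3 km
E→F: 724.8 km
F→G: 697.9 km
The shortest leg is F–G at 697.9 km.

F–G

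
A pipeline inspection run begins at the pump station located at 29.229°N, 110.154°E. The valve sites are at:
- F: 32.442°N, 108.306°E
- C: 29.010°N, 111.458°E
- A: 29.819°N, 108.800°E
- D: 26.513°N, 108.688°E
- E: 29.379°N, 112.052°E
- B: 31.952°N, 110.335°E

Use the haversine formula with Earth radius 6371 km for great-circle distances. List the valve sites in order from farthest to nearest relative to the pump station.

Distances from the pump station:
F 32.442°N, 108.306°E: 398.4 km
D 26.513°N, 108.688°E: 334.6 km
B 31.952°N, 110.335°E: 303.3 km
E 29.379°N, 112.052°E: 184.8 km
A 29.819°N, 108.800°E: 146.5 km
C 29.010°N, 111.458°E: 129.0 km

F, D, B, E, A, C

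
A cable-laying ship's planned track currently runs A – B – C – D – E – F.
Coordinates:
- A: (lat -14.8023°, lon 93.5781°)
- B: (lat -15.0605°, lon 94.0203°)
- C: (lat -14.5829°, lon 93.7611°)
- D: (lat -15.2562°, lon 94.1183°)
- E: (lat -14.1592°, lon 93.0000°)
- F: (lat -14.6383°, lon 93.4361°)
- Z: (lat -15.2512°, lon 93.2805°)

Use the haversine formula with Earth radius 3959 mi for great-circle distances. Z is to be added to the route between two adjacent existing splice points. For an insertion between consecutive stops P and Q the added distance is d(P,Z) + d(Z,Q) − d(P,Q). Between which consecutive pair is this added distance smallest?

Added distance for inserting Z between each consecutive pair:
A–B: 53.4 mi
B–C: 70.0 mi
C–D: 59.8 mi
D–E: 27.2 mi
E–F: 77.2 mi
Smallest added distance is 27.2 mi, inserting between D and E.

between D and E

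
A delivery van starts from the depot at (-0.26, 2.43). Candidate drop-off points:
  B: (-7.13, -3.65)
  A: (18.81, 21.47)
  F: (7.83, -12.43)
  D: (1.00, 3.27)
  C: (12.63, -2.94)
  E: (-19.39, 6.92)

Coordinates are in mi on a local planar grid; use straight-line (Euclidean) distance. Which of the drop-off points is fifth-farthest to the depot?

B

Distances from the depot ((-0.26, 2.43)):
A: 26.9 mi
E: 19.6 mi
F: 16.9 mi
C: 14.0 mi
B: 9.2 mi
D: 1.5 mi
The fifth-farthest is B at 9.2 mi.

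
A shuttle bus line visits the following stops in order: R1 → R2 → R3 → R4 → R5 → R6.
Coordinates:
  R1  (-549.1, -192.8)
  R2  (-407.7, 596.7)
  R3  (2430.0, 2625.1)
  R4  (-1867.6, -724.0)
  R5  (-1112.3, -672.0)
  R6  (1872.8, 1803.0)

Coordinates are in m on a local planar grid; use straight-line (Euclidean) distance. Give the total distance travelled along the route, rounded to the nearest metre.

Leg distances:
R1→R2: 802.1 m  (cumulative 802.1 m)
R2→R3: 3488.1 m  (cumulative 4290.2 m)
R3→R4: 5448.5 m  (cumulative 9738.6 m)
R4→R5: 757.1 m  (cumulative 10495.7 m)
R5→R6: 3877.7 m  (cumulative 14373.4 m)
Total route length ≈ 14373 m.

14373 m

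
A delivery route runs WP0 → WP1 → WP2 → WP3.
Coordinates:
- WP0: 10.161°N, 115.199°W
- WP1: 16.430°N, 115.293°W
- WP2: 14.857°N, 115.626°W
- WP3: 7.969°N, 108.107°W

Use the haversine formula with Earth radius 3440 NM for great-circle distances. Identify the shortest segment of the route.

WP1–WP2

Leg distances:
WP0→WP1: 376.4 NM
WP1→WP2: 96.4 NM
WP2→WP3: 605.4 NM
The shortest leg is WP1–WP2 at 96.4 NM.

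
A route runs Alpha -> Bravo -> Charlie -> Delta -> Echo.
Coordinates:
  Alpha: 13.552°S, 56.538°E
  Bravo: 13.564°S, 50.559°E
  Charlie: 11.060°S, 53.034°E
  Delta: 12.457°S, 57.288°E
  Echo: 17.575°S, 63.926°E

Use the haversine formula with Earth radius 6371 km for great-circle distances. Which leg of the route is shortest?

Bravo–Charlie

Leg distances:
Alpha→Bravo: 646.3 km
Bravo→Charlie: 387.0 km
Charlie→Delta: 488.4 km
Delta→Echo: 912.0 km
The shortest leg is Bravo–Charlie at 387.0 km.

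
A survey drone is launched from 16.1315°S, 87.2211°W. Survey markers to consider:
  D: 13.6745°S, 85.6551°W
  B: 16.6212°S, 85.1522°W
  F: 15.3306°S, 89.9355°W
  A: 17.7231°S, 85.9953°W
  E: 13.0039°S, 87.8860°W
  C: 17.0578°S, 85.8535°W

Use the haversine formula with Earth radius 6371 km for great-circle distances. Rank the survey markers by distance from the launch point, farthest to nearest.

E, D, F, B, A, C

Distances from the launch point:
E 13.0039°S, 87.8860°W: 355.1 km
D 13.6745°S, 85.6551°W: 320.9 km
F 15.3306°S, 89.9355°W: 303.9 km
B 16.6212°S, 85.1522°W: 227.3 km
A 17.7231°S, 85.9953°W: 219.8 km
C 17.0578°S, 85.8535°W: 178.5 km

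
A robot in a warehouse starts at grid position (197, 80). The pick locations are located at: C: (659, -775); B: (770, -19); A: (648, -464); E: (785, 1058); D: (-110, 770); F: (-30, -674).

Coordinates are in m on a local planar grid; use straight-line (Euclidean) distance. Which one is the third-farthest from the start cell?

F

Distance to each, sorted:
E: 1141.2 m
C: 971.8 m
F: 787.4 m
D: 755.2 m
A: 706.6 m
B: 581.5 m
The third-farthest is F at 787.4 m.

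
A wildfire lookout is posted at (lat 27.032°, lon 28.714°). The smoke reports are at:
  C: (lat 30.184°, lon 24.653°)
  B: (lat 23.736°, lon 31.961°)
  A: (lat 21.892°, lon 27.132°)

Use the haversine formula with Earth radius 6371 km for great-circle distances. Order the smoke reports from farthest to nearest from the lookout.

A, C, B

Distances from the lookout:
A (lat 21.892°, lon 27.132°): 593.5 km
C (lat 30.184°, lon 24.653°): 529.1 km
B (lat 23.736°, lon 31.961°): 490.6 km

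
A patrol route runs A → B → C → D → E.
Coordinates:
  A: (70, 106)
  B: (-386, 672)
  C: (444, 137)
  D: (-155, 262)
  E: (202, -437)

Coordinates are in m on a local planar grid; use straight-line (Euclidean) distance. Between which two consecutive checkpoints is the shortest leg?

Leg distances:
A→B: 726.8 m
B→C: 987.5 m
C→D: 611.9 m
D→E: 784.9 m
The shortest leg is C–D at 611.9 m.

C–D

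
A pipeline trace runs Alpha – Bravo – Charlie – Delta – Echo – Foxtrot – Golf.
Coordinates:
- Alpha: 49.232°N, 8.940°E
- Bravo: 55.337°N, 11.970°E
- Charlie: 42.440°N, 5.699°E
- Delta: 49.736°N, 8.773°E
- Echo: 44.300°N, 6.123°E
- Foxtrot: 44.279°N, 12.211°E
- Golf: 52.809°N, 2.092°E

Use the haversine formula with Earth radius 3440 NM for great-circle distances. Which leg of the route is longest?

Bravo–Charlie

Leg distances:
Alpha→Bravo: 383.0 NM
Bravo→Charlie: 812.1 NM
Charlie→Delta: 456.3 NM
Delta→Echo: 343.9 NM
Echo→Foxtrot: 261.6 NM
Foxtrot→Golf: 649.9 NM
The longest leg is Bravo–Charlie at 812.1 NM.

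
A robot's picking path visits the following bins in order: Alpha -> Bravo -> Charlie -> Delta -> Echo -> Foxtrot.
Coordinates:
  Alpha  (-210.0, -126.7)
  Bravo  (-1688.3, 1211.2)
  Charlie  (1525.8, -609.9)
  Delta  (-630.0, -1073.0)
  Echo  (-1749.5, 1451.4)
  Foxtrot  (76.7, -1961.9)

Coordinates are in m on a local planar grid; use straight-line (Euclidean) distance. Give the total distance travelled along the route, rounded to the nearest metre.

14526 m

Leg distances:
Alpha→Bravo: 1993.8 m  (cumulative 1993.8 m)
Bravo→Charlie: 3694.2 m  (cumulative 5688.0 m)
Charlie→Delta: 2205.0 m  (cumulative 7893.0 m)
Delta→Echo: 2761.5 m  (cumulative 10654.5 m)
Echo→Foxtrot: 3871.1 m  (cumulative 14525.6 m)
Total route length ≈ 14526 m.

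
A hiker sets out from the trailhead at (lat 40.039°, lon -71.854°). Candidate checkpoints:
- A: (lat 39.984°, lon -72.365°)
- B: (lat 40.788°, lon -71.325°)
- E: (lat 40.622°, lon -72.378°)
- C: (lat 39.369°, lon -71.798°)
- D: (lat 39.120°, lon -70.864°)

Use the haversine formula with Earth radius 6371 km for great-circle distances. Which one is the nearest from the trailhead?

Distances from the trailhead ((lat 40.039°, lon -71.854°)):
A: 43.9 km
C: 74.7 km
E: 78.6 km
B: 94.6 km
D: 132.8 km
The nearest is A at 43.9 km.

A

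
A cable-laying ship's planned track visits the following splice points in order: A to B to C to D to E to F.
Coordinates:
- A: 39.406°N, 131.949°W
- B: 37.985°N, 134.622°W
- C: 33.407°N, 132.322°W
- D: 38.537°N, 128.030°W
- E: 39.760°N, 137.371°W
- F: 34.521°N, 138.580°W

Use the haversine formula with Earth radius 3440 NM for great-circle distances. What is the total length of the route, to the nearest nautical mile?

Leg distances:
A→B: 151.5 NM  (cumulative 151.5 NM)
B→C: 296.8 NM  (cumulative 448.4 NM)
C→D: 371.9 NM  (cumulative 820.2 NM)
D→E: 440.9 NM  (cumulative 1261.1 NM)
E→F: 319.8 NM  (cumulative 1580.9 NM)
Total route length ≈ 1581 NM.

1581 NM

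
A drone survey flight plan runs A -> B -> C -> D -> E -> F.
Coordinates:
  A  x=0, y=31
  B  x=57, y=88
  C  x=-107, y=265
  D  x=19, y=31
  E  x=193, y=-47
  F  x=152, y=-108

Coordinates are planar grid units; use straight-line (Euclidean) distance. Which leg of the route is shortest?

Leg distances:
A→B: 80.6
B→C: 241.3
C→D: 265.8
D→E: 190.7
E→F: 73.5
The shortest leg is E–F at 73.5.

E–F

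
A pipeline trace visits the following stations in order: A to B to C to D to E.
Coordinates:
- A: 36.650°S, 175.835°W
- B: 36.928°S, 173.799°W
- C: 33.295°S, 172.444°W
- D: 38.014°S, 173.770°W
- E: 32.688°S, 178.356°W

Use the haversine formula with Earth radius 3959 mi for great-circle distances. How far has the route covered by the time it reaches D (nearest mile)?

Leg distances:
A→B: 114.3 mi  (cumulative 114.3 mi)
B→C: 262.4 mi  (cumulative 376.7 mi)
C→D: 334.5 mi  (cumulative 711.2 mi)
Cumulative distance at D ≈ 711 mi.

711 mi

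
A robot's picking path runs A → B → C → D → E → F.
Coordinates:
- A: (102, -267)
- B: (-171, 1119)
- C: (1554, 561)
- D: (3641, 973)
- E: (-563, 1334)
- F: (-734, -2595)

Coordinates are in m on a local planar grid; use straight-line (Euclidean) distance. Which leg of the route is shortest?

A–B

Leg distances:
A→B: 1412.6 m
B→C: 1813.0 m
C→D: 2127.3 m
D→E: 4219.5 m
E→F: 3932.7 m
The shortest leg is A–B at 1412.6 m.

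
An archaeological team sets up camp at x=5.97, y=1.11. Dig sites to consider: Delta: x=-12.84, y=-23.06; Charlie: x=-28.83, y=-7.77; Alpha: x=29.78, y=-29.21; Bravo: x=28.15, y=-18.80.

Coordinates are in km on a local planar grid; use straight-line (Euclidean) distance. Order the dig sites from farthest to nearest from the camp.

Distances from the camp:
Alpha x=29.78, y=-29.21: 38.6 km
Charlie x=-28.83, y=-7.77: 35.9 km
Delta x=-12.84, y=-23.06: 30.6 km
Bravo x=28.15, y=-18.80: 29.8 km

Alpha, Charlie, Delta, Bravo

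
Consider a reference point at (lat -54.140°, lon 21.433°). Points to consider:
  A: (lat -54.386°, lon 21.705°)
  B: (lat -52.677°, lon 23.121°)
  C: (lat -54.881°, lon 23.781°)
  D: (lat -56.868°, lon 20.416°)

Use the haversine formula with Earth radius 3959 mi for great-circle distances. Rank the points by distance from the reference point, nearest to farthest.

A, C, B, D

Computing each great-circle distance from (lat -54.140°, lon 21.433°):
A (lat -54.386°, lon 21.705°): 20.2 mi
C (lat -54.881°, lon 23.781°): 107.2 mi
B (lat -52.677°, lon 23.121°): 122.7 mi
D (lat -56.868°, lon 20.416°): 192.6 mi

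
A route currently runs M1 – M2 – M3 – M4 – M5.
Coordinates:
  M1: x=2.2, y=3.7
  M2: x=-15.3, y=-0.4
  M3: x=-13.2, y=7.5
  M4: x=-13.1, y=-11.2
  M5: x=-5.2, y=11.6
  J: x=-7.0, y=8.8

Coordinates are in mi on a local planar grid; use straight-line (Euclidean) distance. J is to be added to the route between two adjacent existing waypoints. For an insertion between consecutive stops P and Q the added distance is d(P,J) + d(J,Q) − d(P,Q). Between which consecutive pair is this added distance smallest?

Added distance for inserting J between each consecutive pair:
M1–M2: 4.9 mi
M2–M3: 10.6 mi
M3–M4: 8.5 mi
M4–M5: 0.1 mi
Smallest added distance is 0.1 mi, inserting between M4 and M5.

between M4 and M5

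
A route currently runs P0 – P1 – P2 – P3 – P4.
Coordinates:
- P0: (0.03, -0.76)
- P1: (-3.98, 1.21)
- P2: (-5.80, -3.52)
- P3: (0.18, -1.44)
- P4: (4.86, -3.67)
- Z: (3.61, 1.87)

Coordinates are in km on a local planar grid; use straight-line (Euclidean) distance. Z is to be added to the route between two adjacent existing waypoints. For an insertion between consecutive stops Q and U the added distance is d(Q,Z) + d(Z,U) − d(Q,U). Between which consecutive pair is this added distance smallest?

between P3 and P4

Added distance for inserting Z between each consecutive pair:
P0–P1: 7.6 km
P1–P2: 13.4 km
P2–P3: 9.3 km
P3–P4: 5.3 km
Smallest added distance is 5.3 km, inserting between P3 and P4.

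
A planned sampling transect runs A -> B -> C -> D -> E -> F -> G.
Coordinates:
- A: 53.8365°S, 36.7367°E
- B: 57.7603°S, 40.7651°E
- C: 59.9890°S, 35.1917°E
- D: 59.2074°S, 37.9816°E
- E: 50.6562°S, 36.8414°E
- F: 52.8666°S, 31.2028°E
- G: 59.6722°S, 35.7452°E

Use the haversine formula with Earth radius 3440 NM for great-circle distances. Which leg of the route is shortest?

Leg distances:
A→B: 271.9 NM
B→C: 218.6 NM
C→D: 96.9 NM
D→E: 514.9 NM
E→F: 247.9 NM
F→G: 435.5 NM
The shortest leg is C–D at 96.9 NM.

C–D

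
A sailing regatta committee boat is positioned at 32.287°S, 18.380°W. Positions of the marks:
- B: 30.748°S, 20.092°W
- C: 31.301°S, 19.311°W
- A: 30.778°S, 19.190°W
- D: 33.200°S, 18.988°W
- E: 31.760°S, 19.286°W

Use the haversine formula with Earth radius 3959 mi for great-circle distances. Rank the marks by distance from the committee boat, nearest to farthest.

Distances from the committee boat:
E 31.760°S, 19.286°W: 64.4 mi
D 33.200°S, 18.988°W: 72.3 mi
C 31.301°S, 19.311°W: 87.4 mi
A 30.778°S, 19.190°W: 114.7 mi
B 30.748°S, 20.092°W: 146.5 mi

E, D, C, A, B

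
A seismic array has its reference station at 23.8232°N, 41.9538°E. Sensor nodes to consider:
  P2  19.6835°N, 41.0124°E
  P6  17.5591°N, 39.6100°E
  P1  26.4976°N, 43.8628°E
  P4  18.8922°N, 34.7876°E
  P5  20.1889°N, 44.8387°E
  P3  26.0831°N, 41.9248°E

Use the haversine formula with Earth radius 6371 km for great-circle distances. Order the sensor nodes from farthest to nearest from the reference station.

Distance from the reference station at 23.8232°N, 41.9538°E to each:
P4 18.8922°N, 34.7876°E: 922.4 km
P6 17.5591°N, 39.6100°E: 737.9 km
P5 20.1889°N, 44.8387°E: 501.7 km
P2 19.6835°N, 41.0124°E: 470.5 km
P1 26.4976°N, 43.8628°E: 354.0 km
P3 26.0831°N, 41.9248°E: 251.3 km

P4, P6, P5, P2, P1, P3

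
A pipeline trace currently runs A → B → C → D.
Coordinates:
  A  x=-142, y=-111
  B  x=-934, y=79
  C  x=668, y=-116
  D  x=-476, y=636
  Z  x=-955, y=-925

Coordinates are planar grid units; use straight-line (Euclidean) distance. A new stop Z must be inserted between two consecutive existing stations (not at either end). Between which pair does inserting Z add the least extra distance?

between B and C

Added distance for inserting Z between each consecutive pair:
A–B: 1340.2
B–C: 1203.8
C–D: 2077.3
Smallest added distance is 1203.8, inserting between B and C.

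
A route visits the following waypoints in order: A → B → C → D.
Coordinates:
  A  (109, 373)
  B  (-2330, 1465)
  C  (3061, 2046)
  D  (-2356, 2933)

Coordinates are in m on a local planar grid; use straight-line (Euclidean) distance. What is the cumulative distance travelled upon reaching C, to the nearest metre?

8095 m

Leg distances:
A→B: 2672.3 m  (cumulative 2672.3 m)
B→C: 5422.2 m  (cumulative 8094.5 m)
Cumulative distance at C ≈ 8095 m.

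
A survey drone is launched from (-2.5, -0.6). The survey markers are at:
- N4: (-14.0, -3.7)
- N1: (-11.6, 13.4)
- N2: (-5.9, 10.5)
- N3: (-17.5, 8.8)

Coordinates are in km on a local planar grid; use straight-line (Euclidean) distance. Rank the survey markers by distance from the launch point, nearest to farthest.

Distances from the launch point:
N2 (-5.9, 10.5): 11.6 km
N4 (-14.0, -3.7): 11.9 km
N1 (-11.6, 13.4): 16.7 km
N3 (-17.5, 8.8): 17.7 km

N2, N4, N1, N3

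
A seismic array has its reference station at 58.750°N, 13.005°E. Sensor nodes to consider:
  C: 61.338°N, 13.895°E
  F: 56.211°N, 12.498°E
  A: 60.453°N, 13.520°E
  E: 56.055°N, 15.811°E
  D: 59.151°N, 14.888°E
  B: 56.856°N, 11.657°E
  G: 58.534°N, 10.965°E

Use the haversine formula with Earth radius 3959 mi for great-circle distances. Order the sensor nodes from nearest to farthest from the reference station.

Distances from the reference station:
D 59.151°N, 14.888°E: 72.6 mi
G 58.534°N, 10.965°E: 74.9 mi
A 60.453°N, 13.520°E: 119.0 mi
B 56.856°N, 11.657°E: 140.0 mi
F 56.211°N, 12.498°E: 176.4 mi
C 61.338°N, 13.895°E: 181.4 mi
E 56.055°N, 15.811°E: 213.5 mi

D, G, A, B, F, C, E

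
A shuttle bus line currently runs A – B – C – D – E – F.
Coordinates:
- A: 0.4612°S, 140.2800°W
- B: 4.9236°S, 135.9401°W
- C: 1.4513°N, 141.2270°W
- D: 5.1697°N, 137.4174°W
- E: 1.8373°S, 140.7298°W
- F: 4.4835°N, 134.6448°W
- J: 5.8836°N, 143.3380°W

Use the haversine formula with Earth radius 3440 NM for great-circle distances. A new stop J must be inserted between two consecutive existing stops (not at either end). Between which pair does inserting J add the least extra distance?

Added distance for inserting J between each consecutive pair:
A–B: 835.2 NM
B–C: 583.5 NM
C–D: 331.7 NM
D–E: 380.4 NM
E–F: 489.2 NM
Smallest added distance is 331.7 NM, inserting between C and D.

between C and D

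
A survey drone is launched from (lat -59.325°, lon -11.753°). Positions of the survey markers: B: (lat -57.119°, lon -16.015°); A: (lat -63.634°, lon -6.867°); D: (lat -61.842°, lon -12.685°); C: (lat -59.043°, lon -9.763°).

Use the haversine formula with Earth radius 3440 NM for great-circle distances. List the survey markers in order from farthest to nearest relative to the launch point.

A, B, D, C

Distance from the launch point at (lat -59.325°, lon -11.753°) to each:
A (lat -63.634°, lon -6.867°): 294.0 NM
B (lat -57.119°, lon -16.015°): 188.9 NM
D (lat -61.842°, lon -12.685°): 153.6 NM
C (lat -59.043°, lon -9.763°): 63.5 NM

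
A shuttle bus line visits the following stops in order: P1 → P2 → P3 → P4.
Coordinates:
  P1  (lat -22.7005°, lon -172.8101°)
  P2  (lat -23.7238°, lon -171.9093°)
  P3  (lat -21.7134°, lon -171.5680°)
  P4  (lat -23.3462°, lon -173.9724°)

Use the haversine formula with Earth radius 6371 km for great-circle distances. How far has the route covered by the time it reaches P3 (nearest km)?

373 km

Leg distances:
P1→P2: 146.4 km  (cumulative 146.4 km)
P2→P3: 226.3 km  (cumulative 372.6 km)
Cumulative distance at P3 ≈ 373 km.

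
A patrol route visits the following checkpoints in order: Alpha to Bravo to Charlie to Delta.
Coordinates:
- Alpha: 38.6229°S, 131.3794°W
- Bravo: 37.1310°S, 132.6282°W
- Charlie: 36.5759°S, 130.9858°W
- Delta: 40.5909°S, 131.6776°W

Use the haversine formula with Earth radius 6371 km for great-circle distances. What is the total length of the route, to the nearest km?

Leg distances:
Alpha→Bravo: 198.8 km  (cumulative 198.8 km)
Bravo→Charlie: 158.6 km  (cumulative 357.5 km)
Charlie→Delta: 450.5 km  (cumulative 807.9 km)
Total route length ≈ 808 km.

808 km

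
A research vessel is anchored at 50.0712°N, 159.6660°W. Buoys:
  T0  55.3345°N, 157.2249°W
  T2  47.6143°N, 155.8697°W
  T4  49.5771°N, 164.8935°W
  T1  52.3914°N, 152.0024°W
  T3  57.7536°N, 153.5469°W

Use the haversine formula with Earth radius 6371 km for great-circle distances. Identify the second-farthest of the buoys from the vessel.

T0

Distances from the vessel (50.0712°N, 159.6660°W):
T3: 942.7 km
T0: 607.8 km
T1: 592.3 km
T2: 389.5 km
T4: 378.9 km
The second-farthest is T0 at 607.8 km.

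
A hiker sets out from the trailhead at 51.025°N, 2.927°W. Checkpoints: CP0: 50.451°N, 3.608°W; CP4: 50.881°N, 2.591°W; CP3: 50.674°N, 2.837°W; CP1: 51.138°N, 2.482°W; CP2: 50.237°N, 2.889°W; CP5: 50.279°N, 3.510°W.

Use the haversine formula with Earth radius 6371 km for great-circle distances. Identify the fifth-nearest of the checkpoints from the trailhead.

Distances from the trailhead (51.025°N, 2.927°W):
CP4: 28.5 km
CP1: 33.5 km
CP3: 39.5 km
CP0: 79.8 km
CP2: 87.7 km
CP5: 92.6 km
The fifth-nearest is CP2 at 87.7 km.

CP2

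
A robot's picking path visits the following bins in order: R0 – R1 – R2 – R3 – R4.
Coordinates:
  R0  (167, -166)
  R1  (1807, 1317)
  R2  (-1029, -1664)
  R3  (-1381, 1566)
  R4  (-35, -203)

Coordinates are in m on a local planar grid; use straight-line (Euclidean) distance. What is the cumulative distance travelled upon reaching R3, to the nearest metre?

9575 m

Leg distances:
R0→R1: 2211.1 m  (cumulative 2211.1 m)
R1→R2: 4114.5 m  (cumulative 6325.6 m)
R2→R3: 3249.1 m  (cumulative 9574.7 m)
Cumulative distance at R3 ≈ 9575 m.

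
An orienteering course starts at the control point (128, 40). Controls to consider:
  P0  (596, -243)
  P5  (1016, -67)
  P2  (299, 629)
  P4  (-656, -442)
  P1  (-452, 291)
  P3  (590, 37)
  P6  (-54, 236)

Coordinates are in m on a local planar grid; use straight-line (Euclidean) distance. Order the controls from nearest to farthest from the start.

Computing each straight-line distance from (128, 40):
P6 (-54, 236): 267.5 m
P3 (590, 37): 462.0 m
P0 (596, -243): 546.9 m
P2 (299, 629): 613.3 m
P1 (-452, 291): 632.0 m
P5 (1016, -67): 894.4 m
P4 (-656, -442): 920.3 m

P6, P3, P0, P2, P1, P5, P4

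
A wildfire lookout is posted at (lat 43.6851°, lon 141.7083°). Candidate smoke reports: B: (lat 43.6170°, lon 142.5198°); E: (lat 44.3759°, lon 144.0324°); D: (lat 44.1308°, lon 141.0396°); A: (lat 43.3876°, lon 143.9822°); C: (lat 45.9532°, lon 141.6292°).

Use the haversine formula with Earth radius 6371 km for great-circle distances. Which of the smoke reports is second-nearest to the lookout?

Distance to each, sorted:
B: 65.7 km
D: 73.0 km
A: 186.3 km
E: 201.0 km
C: 252.3 km
The second-nearest is D at 73.0 km.

D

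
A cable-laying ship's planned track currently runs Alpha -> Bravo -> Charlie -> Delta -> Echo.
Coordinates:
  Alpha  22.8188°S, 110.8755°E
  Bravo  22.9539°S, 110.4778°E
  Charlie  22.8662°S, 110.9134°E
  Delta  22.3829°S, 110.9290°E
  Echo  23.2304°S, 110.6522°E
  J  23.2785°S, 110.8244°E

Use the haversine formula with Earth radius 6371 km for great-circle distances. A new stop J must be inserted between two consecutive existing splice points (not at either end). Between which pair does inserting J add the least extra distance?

Added distance for inserting J between each consecutive pair:
Alpha–Bravo: 58.5 km
Bravo–Charlie: 51.7 km
Charlie–Delta: 93.1 km
Delta–Echo: 20.1 km
Smallest added distance is 20.1 km, inserting between Delta and Echo.

between Delta and Echo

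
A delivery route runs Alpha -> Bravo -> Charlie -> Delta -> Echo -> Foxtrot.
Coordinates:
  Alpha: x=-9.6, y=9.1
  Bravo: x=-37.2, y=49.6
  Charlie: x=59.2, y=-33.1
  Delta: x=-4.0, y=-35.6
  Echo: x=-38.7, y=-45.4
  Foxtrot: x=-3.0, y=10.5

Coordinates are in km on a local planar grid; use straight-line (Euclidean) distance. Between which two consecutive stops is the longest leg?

Leg distances:
Alpha→Bravo: 49.0 km
Bravo→Charlie: 127.0 km
Charlie→Delta: 63.2 km
Delta→Echo: 36.1 km
Echo→Foxtrot: 66.3 km
The longest leg is Bravo–Charlie at 127.0 km.

Bravo–Charlie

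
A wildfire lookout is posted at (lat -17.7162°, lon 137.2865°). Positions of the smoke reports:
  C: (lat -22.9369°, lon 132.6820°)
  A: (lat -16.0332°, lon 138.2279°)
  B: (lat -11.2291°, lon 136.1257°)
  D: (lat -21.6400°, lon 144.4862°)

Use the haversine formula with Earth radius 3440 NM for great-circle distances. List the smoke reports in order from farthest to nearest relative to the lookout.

Distances from the lookout:
D (lat -21.6400°, lon 144.4862°): 470.2 NM
C (lat -22.9369°, lon 132.6820°): 406.7 NM
B (lat -11.2291°, lon 136.1257°): 395.3 NM
A (lat -16.0332°, lon 138.2279°): 114.6 NM

D, C, B, A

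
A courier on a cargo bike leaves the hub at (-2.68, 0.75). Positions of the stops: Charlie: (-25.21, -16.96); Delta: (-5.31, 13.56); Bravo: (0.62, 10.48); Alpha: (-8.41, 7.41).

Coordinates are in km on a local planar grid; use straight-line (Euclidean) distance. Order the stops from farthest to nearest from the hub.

Distance from the hub at (-2.68, 0.75) to each:
Charlie (-25.21, -16.96): 28.7 km
Delta (-5.31, 13.56): 13.1 km
Bravo (0.62, 10.48): 10.3 km
Alpha (-8.41, 7.41): 8.8 km

Charlie, Delta, Bravo, Alpha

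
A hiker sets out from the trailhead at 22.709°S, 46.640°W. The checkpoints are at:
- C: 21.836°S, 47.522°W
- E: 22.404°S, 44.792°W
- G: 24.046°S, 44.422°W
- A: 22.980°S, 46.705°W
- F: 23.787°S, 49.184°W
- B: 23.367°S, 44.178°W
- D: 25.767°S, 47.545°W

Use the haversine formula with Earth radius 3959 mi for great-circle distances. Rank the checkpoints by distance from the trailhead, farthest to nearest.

D, F, G, B, E, C, A

Distances from the trailhead:
D 25.767°S, 47.545°W: 218.9 mi
F 23.787°S, 49.184°W: 177.9 mi
G 24.046°S, 44.422°W: 168.3 mi
B 23.367°S, 44.178°W: 163.0 mi
E 22.404°S, 44.792°W: 119.8 mi
C 21.836°S, 47.522°W: 82.6 mi
A 22.980°S, 46.705°W: 19.2 mi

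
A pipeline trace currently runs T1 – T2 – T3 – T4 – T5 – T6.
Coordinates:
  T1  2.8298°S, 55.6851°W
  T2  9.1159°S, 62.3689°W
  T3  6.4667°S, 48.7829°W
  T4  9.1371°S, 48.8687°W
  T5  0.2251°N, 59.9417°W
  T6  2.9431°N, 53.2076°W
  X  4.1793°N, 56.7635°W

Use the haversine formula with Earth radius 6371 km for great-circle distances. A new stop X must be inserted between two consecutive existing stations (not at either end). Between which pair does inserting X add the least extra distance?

between T5 and T6

Added distance for inserting X between each consecutive pair:
T1–T2: 1375.1 km
T2–T3: 1556.9 km
T3–T4: 2901.5 km
T4–T5: 675.4 km
T5–T6: 174.6 km
Smallest added distance is 174.6 km, inserting between T5 and T6.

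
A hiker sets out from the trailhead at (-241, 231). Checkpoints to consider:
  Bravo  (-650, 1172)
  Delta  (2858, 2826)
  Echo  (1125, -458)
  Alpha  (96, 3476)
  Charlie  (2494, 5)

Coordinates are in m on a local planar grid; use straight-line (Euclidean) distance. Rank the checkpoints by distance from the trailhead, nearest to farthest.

Computing each straight-line distance from (-241, 231):
Bravo (-650, 1172): 1026.0 m
Echo (1125, -458): 1529.9 m
Charlie (2494, 5): 2744.3 m
Alpha (96, 3476): 3262.5 m
Delta (2858, 2826): 4042.0 m

Bravo, Echo, Charlie, Alpha, Delta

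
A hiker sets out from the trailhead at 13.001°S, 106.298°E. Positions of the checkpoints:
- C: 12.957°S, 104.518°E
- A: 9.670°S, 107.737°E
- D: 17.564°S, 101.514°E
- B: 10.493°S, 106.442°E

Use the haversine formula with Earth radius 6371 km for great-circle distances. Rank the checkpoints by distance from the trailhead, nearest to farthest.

C, B, A, D

Distance from the trailhead at 13.001°S, 106.298°E to each:
C 12.957°S, 104.518°E: 192.9 km
B 10.493°S, 106.442°E: 279.3 km
A 9.670°S, 107.737°E: 402.2 km
D 17.564°S, 101.514°E: 721.5 km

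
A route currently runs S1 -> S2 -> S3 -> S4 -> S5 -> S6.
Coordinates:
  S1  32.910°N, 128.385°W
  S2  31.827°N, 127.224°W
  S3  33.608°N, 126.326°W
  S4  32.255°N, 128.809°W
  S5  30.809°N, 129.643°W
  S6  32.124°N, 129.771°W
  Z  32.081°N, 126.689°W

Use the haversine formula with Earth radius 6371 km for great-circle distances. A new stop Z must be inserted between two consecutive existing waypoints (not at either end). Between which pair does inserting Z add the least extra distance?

between S2 and S3

Added distance for inserting Z between each consecutive pair:
S1–S2: 79.2 km
S2–S3: 15.9 km
S3–S4: 97.4 km
S4–S5: 335.2 km
S5–S6: 457.5 km
Smallest added distance is 15.9 km, inserting between S2 and S3.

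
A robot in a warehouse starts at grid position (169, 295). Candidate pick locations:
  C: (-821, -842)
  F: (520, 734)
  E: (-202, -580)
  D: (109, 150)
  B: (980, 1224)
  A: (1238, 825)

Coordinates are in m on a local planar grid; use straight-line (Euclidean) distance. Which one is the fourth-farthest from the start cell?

Distance to each, sorted:
C: 1507.6 m
B: 1233.2 m
A: 1193.2 m
E: 950.4 m
F: 562.1 m
D: 156.9 m
The fourth-farthest is E at 950.4 m.

E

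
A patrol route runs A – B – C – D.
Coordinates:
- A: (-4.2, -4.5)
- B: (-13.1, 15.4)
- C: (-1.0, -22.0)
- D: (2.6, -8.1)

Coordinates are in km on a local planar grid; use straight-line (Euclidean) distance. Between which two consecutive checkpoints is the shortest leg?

C–D

Leg distances:
A→B: 21.8 km
B→C: 39.3 km
C→D: 14.4 km
The shortest leg is C–D at 14.4 km.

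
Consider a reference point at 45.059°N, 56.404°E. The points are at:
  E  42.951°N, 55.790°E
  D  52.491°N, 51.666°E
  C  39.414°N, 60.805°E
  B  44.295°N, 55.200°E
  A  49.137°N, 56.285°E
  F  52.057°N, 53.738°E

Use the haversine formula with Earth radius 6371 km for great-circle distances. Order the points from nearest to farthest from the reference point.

Distances from the reference point:
B 44.295°N, 55.200°E: 127.6 km
E 42.951°N, 55.790°E: 239.5 km
A 49.137°N, 56.285°E: 453.5 km
C 39.414°N, 60.805°E: 724.5 km
F 52.057°N, 53.738°E: 802.4 km
D 52.491°N, 51.666°E: 895.9 km

B, E, A, C, F, D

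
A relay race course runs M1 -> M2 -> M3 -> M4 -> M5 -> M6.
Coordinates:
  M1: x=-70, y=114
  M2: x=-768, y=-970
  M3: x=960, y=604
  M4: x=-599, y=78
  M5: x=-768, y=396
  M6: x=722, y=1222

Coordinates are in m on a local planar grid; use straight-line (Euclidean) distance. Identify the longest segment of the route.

M2–M3

Leg distances:
M1→M2: 1289.3 m
M2→M3: 2337.4 m
M3→M4: 1645.3 m
M4→M5: 360.1 m
M5→M6: 1703.6 m
The longest leg is M2–M3 at 2337.4 m.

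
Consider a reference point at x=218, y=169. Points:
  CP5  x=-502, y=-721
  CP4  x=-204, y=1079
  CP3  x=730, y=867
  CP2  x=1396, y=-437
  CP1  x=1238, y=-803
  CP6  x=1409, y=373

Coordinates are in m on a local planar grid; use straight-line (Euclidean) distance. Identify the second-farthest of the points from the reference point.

CP2

Distances from the reference point (x=218, y=169):
CP1: 1409.0 m
CP2: 1324.7 m
CP6: 1208.3 m
CP5: 1144.8 m
CP4: 1003.1 m
CP3: 865.6 m
The second-farthest is CP2 at 1324.7 m.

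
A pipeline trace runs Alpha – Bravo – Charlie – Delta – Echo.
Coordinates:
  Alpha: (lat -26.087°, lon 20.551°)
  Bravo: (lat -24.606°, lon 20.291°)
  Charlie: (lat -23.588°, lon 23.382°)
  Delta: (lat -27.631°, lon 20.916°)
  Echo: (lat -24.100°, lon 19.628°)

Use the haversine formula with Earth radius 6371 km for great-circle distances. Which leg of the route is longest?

Leg distances:
Alpha→Bravo: 166.7 km
Bravo→Charlie: 333.5 km
Charlie→Delta: 513.0 km
Delta→Echo: 413.2 km
The longest leg is Charlie–Delta at 513.0 km.

Charlie–Delta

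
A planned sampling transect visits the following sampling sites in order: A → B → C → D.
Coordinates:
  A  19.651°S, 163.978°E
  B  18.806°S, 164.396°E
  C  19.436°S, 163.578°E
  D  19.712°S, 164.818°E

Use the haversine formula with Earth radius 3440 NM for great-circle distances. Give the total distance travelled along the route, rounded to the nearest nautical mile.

Leg distances:
A→B: 56.0 NM  (cumulative 56.0 NM)
B→C: 59.9 NM  (cumulative 115.9 NM)
C→D: 72.1 NM  (cumulative 187.9 NM)
Total route length ≈ 188 NM.

188 NM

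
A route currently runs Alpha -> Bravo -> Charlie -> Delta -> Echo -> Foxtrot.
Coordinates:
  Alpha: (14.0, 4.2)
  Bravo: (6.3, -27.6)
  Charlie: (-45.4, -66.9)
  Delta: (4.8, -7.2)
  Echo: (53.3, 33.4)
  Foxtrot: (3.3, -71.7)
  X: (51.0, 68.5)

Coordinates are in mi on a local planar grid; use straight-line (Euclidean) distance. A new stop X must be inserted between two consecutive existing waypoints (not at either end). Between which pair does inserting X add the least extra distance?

between Delta and Echo

Added distance for inserting X between each consecutive pair:
Alpha–Bravo: 147.5 mi
Bravo–Charlie: 207.3 mi
Charlie–Delta: 176.9 mi
Delta–Echo: 60.6 mi
Echo–Foxtrot: 66.9 mi
Smallest added distance is 60.6 mi, inserting between Delta and Echo.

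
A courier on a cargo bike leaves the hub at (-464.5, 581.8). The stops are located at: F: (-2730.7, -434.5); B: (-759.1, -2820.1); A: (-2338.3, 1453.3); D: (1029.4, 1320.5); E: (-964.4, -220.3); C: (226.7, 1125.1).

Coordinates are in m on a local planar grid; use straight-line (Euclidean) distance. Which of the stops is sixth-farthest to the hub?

Distance to each, sorted:
B: 3414.6 m
F: 2483.7 m
A: 2066.6 m
D: 1666.6 m
E: 945.1 m
C: 879.2 m
The sixth-farthest is C at 879.2 m.

C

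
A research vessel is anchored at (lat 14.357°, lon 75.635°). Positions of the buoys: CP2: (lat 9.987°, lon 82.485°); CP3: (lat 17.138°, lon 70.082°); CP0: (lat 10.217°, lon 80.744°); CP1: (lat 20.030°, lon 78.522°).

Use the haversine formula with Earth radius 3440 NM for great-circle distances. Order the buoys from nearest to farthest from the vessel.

CP3, CP1, CP0, CP2

Distance from the vessel at (lat 14.357°, lon 75.635°) to each:
CP3 (lat 17.138°, lon 70.082°): 361.7 NM
CP1 (lat 20.030°, lon 78.522°): 378.7 NM
CP0 (lat 10.217°, lon 80.744°): 389.3 NM
CP2 (lat 9.987°, lon 82.485°): 480.0 NM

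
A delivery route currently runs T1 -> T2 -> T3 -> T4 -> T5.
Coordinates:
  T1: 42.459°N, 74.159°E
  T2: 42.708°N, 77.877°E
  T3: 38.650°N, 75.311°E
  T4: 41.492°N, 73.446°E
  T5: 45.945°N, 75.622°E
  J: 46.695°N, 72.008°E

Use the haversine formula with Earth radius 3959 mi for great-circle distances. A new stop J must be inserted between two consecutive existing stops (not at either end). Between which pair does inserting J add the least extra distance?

between T4 and T5

Added distance for inserting J between each consecutive pair:
T1–T2: 519.8 mi
T2–T3: 668.1 mi
T3–T4: 727.3 mi
T4–T5: 220.3 mi
Smallest added distance is 220.3 mi, inserting between T4 and T5.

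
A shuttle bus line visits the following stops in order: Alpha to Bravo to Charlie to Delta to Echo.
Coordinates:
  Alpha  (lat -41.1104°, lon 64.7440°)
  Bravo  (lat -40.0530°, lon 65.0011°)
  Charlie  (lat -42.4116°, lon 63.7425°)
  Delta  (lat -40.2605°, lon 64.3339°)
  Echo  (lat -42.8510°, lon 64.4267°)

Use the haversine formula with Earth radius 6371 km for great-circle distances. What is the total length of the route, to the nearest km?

935 km

Leg distances:
Alpha→Bravo: 119.6 km  (cumulative 119.6 km)
Bravo→Charlie: 282.6 km  (cumulative 402.2 km)
Charlie→Delta: 244.2 km  (cumulative 646.4 km)
Delta→Echo: 288.2 km  (cumulative 934.5 km)
Total route length ≈ 935 km.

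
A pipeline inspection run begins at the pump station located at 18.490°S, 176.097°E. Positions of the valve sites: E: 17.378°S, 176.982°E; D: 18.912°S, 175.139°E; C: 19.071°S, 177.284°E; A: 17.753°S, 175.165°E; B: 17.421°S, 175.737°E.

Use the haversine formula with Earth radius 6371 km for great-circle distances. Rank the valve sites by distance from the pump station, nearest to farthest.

Distances from the pump station:
D 18.912°S, 175.139°E: 111.3 km
B 17.421°S, 175.737°E: 124.8 km
A 17.753°S, 175.165°E: 128.1 km
C 19.071°S, 177.284°E: 140.7 km
E 17.378°S, 176.982°E: 155.1 km

D, B, A, C, E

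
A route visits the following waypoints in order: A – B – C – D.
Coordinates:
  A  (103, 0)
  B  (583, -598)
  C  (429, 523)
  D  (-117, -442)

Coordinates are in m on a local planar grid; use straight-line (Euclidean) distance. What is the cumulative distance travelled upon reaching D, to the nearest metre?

Leg distances:
A→B: 766.8 m  (cumulative 766.8 m)
B→C: 1131.5 m  (cumulative 1898.3 m)
C→D: 1108.8 m  (cumulative 3007.1 m)
Cumulative distance at D ≈ 3007 m.

3007 m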